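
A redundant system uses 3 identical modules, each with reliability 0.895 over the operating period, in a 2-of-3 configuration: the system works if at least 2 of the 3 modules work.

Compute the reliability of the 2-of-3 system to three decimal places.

0.969

R = Σ_{i=2}^{3} C(3,i) p^i (1−p)^{3−i} with p = 0.895
C(3,2)·0.895^2·0.105^1 = 0.25232
C(3,3)·0.895^3·0.105^0 = 0.71692
Sum = 0.969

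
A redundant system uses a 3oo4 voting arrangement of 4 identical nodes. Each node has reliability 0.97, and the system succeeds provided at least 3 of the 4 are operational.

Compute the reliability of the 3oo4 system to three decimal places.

R = Σ_{i=3}^{4} C(4,i) p^i (1−p)^{4−i} with p = 0.97
C(4,3)·0.97^3·0.03^1 = 0.10952
C(4,4)·0.97^4·0.03^0 = 0.88529
Sum = 0.995

0.995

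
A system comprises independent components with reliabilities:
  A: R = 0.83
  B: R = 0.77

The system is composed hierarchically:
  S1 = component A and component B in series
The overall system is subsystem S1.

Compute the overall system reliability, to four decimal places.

0.6391

Series (A and B): 0.830000 × 0.770000 = 0.6391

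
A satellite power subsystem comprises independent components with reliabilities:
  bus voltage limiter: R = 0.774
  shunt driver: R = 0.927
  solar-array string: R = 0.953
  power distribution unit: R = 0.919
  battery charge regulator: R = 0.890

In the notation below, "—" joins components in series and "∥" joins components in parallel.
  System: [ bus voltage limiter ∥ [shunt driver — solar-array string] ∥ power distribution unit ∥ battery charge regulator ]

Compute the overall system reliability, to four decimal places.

0.9998

Series (shunt driver and solar-array string): 0.927000 × 0.953000 = 0.883431
Parallel (bus voltage limiter, [0.883431], power distribution unit, and battery charge regulator): 1 − (1 − 0.774000)(1 − 0.883431)(1 − 0.919000)(1 − 0.890000) = 0.9998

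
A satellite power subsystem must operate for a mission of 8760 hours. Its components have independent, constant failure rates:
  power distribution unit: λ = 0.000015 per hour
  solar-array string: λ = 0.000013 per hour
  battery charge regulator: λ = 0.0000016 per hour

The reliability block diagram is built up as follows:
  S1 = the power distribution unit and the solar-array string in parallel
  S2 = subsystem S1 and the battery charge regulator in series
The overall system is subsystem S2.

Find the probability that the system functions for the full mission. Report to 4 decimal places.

0.9730

R(power distribution unit) = exp(−0.000015 × 8760) = 0.876867
R(solar-array string) = exp(−0.000013 × 8760) = 0.892365
R(battery charge regulator) = exp(−0.0000016 × 8760) = 0.986082
Parallel (power distribution unit and solar-array string): 1 − (1 − 0.876867)(1 − 0.892365) = 0.986747
Series ([0.986747] and battery charge regulator): 0.986747 × 0.986082 = 0.9730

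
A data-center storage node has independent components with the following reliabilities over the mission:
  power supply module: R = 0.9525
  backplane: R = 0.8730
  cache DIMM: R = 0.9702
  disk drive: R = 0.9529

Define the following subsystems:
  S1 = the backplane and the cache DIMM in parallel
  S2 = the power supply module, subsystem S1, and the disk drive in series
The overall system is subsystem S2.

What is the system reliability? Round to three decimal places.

Parallel (backplane and cache DIMM): 1 − (1 − 0.87300)(1 − 0.97020) = 0.99622
Series (power supply module, [0.99622], and disk drive): 0.95250 × 0.99622 × 0.95290 = 0.904

0.904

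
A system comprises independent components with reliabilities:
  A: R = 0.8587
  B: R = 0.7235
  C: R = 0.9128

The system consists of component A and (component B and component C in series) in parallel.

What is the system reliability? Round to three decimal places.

Series (B and C): 0.72350 × 0.91280 = 0.66041
Parallel (A and [0.66041]): 1 − (1 − 0.85870)(1 − 0.66041) = 0.952

0.952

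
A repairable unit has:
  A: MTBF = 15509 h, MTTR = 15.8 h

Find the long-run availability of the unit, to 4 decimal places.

A(A) = MTBF/(MTBF+MTTR) = 15509/(15509+15.8) = 0.9990

0.9990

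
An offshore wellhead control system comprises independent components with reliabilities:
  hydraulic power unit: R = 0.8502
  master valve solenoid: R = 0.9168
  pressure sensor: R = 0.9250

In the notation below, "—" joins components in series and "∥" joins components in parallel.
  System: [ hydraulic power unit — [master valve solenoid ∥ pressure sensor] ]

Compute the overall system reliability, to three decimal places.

Parallel (master valve solenoid and pressure sensor): 1 − (1 − 0.91680)(1 − 0.92500) = 0.99376
Series (hydraulic power unit and [0.99376]): 0.85020 × 0.99376 = 0.845

0.845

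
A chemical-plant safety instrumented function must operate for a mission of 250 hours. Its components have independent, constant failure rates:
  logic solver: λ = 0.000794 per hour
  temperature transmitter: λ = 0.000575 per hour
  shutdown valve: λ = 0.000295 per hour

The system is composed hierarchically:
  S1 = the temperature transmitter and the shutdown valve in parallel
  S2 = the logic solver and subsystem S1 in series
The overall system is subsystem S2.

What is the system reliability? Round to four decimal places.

R(logic solver) = exp(−0.000794 × 250) = 0.819960
R(temperature transmitter) = exp(−0.000575 × 250) = 0.866104
R(shutdown valve) = exp(−0.000295 × 250) = 0.928904
Parallel (temperature transmitter and shutdown valve): 1 − (1 − 0.866104)(1 − 0.928904) = 0.990481
Series (logic solver and [0.990481]): 0.819960 × 0.990481 = 0.8122

0.8122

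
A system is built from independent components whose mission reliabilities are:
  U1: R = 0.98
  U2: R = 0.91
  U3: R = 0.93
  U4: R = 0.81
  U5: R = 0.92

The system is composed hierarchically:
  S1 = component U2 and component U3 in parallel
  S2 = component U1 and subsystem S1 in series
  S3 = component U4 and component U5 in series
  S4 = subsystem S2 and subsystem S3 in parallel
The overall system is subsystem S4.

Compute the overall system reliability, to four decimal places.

Parallel (U2 and U3): 1 − (1 − 0.910000)(1 − 0.930000) = 0.993700
Series (U1 and [0.993700]): 0.980000 × 0.993700 = 0.973826
Series (U4 and U5): 0.810000 × 0.920000 = 0.745200
Parallel ([0.973826] and [0.745200]): 1 − (1 − 0.973826)(1 − 0.745200) = 0.9933

0.9933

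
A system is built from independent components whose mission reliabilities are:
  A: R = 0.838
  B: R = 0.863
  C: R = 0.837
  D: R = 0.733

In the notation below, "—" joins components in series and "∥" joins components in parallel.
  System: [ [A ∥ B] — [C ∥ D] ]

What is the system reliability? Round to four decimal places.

0.9353

Parallel (A and B): 1 − (1 − 0.838000)(1 − 0.863000) = 0.977806
Parallel (C and D): 1 − (1 − 0.837000)(1 − 0.733000) = 0.956479
Series ([0.977806] and [0.956479]): 0.977806 × 0.956479 = 0.9353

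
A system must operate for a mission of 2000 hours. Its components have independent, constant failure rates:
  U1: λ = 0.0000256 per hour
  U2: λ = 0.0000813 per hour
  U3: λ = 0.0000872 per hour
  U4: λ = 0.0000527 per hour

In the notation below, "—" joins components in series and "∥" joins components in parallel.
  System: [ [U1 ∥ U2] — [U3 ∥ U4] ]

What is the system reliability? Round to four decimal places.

0.9766

R(U1) = exp(−0.0000256 × 2000) = 0.950089
R(U2) = exp(−0.0000813 × 2000) = 0.849931
R(U3) = exp(−0.0000872 × 2000) = 0.839961
R(U4) = exp(−0.0000527 × 2000) = 0.899964
Parallel (U1 and U2): 1 − (1 − 0.950089)(1 − 0.849931) = 0.992510
Parallel (U3 and U4): 1 − (1 − 0.839961)(1 − 0.899964) = 0.983990
Series ([0.992510] and [0.983990]): 0.992510 × 0.983990 = 0.9766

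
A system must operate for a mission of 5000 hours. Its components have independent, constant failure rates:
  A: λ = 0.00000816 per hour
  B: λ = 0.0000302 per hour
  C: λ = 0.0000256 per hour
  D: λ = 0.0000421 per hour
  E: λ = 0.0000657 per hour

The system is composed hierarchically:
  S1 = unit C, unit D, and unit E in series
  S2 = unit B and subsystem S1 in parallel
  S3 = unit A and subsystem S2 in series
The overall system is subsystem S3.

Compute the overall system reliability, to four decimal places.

0.8945

R(A) = exp(−0.00000816 × 5000) = 0.960021
R(B) = exp(−0.0000302 × 5000) = 0.859848
R(C) = exp(−0.0000256 × 5000) = 0.879853
R(D) = exp(−0.0000421 × 5000) = 0.810179
R(E) = exp(−0.0000657 × 5000) = 0.720003
Series (C, D, and E): 0.879853 × 0.810179 × 0.720003 = 0.513246
Parallel (B and [0.513246]): 1 − (1 − 0.859848)(1 − 0.513246) = 0.931780
Series (A and [0.931780]): 0.960021 × 0.931780 = 0.8945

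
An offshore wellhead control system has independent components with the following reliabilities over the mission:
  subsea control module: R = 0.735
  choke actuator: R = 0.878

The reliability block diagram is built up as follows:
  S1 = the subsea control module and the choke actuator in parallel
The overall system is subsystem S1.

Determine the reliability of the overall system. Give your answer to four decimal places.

Parallel (subsea control module and choke actuator): 1 − (1 − 0.735000)(1 − 0.878000) = 0.9677

0.9677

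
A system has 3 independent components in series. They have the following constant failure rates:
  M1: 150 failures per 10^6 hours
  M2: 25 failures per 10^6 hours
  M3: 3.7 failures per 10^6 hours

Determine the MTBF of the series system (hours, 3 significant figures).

Series of exponential components: λ_sys = Σ λ_i
λ_sys = 0.00015 + 0.000025 + 0.0000037 = 1.7870e-04 /h
MTBF = 1 / λ_sys = 5600 h

5600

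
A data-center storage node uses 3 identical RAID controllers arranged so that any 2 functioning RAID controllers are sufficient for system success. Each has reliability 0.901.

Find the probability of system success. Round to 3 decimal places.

0.973

R = Σ_{i=2}^{3} C(3,i) p^i (1−p)^{3−i} with p = 0.901
C(3,2)·0.901^2·0.099^1 = 0.24110
C(3,3)·0.901^3·0.099^0 = 0.73143
Sum = 0.973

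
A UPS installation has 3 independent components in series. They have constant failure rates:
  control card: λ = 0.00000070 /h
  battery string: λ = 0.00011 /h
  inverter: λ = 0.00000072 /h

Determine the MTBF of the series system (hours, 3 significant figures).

Series of exponential components: λ_sys = Σ λ_i
λ_sys = 0.00000070 + 0.00011 + 0.00000072 = 1.1142e-04 /h
MTBF = 1 / λ_sys = 8980 h

8980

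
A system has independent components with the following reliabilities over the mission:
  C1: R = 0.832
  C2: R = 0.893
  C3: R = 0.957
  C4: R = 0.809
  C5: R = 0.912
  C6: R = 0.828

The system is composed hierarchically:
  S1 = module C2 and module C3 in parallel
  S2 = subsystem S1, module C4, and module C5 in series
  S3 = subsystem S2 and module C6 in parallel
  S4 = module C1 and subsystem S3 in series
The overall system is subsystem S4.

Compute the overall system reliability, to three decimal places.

Parallel (C2 and C3): 1 − (1 − 0.89300)(1 − 0.95700) = 0.99540
Series ([0.99540], C4, and C5): 0.99540 × 0.80900 × 0.91200 = 0.73441
Parallel ([0.73441] and C6): 1 − (1 − 0.73441)(1 − 0.82800) = 0.95432
Series (C1 and [0.95432]): 0.83200 × 0.95432 = 0.794

0.794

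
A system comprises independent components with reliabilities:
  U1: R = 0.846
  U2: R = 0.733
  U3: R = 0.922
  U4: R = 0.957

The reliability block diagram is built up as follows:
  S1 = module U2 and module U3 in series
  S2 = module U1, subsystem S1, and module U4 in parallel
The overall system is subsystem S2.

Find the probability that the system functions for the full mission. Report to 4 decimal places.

Series (U2 and U3): 0.733000 × 0.922000 = 0.675826
Parallel (U1, [0.675826], and U4): 1 − (1 − 0.846000)(1 − 0.675826)(1 − 0.957000) = 0.9979

0.9979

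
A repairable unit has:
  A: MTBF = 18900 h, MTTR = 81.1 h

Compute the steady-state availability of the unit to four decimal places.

A(A) = MTBF/(MTBF+MTTR) = 18900/(18900+81.1) = 0.9957

0.9957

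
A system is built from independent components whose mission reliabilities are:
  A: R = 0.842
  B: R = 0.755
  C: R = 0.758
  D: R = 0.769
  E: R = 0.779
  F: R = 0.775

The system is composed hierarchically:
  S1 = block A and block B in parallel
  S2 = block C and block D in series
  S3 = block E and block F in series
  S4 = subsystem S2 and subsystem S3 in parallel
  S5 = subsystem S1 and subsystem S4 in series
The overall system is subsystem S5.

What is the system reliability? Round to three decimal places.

Parallel (A and B): 1 − (1 − 0.84200)(1 − 0.75500) = 0.96129
Series (C and D): 0.75800 × 0.76900 = 0.58290
Series (E and F): 0.77900 × 0.77500 = 0.60373
Parallel ([0.58290] and [0.60373]): 1 − (1 − 0.58290)(1 − 0.60373) = 0.83472
Series ([0.96129] and [0.83472]): 0.96129 × 0.83472 = 0.802

0.802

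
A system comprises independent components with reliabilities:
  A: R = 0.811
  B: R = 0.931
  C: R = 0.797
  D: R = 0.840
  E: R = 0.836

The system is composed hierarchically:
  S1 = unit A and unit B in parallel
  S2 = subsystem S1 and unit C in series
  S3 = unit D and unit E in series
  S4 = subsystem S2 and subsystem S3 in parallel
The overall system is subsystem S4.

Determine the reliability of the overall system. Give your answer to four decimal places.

0.9365

Parallel (A and B): 1 − (1 − 0.811000)(1 − 0.931000) = 0.986959
Series ([0.986959] and C): 0.986959 × 0.797000 = 0.786606
Series (D and E): 0.840000 × 0.836000 = 0.702240
Parallel ([0.786606] and [0.702240]): 1 − (1 − 0.786606)(1 − 0.702240) = 0.9365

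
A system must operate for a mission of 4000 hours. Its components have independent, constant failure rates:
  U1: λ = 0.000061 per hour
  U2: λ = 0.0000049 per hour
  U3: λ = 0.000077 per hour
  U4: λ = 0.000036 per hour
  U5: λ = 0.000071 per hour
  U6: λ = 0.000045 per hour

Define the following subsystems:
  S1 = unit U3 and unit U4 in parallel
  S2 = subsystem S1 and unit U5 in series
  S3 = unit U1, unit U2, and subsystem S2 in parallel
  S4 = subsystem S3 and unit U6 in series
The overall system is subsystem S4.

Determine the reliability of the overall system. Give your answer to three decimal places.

0.834

R(U1) = exp(−0.000061 × 4000) = 0.78349
R(U2) = exp(−0.0000049 × 4000) = 0.98059
R(U3) = exp(−0.000077 × 4000) = 0.73492
R(U4) = exp(−0.000036 × 4000) = 0.86589
R(U5) = exp(−0.000071 × 4000) = 0.75277
R(U6) = exp(−0.000045 × 4000) = 0.83527
Parallel (U3 and U4): 1 − (1 − 0.73492)(1 − 0.86589) = 0.96445
Series ([0.96445] and U5): 0.96445 × 0.75277 = 0.72601
Parallel (U1, U2, and [0.72601]): 1 − (1 − 0.78349)(1 − 0.98059)(1 − 0.72601) = 0.99885
Series ([0.99885] and U6): 0.99885 × 0.83527 = 0.834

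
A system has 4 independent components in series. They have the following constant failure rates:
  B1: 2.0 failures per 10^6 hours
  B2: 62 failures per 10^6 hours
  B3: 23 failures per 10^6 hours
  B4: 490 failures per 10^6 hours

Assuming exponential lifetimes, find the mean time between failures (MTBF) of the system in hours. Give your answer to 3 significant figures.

Series of exponential components: λ_sys = Σ λ_i
λ_sys = 0.0000020 + 0.000062 + 0.000023 + 0.00049 = 5.7700e-04 /h
MTBF = 1 / λ_sys = 1730 h

1730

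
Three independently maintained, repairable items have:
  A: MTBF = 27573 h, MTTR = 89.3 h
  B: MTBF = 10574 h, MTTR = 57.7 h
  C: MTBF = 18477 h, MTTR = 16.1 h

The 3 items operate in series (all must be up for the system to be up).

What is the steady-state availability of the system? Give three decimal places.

0.990

A(A) = MTBF/(MTBF+MTTR) = 27573/(27573+89.3) = 0.996772
A(B) = MTBF/(MTBF+MTTR) = 10574/(10574+57.7) = 0.994573
A(C) = MTBF/(MTBF+MTTR) = 18477/(18477+16.1) = 0.999129
Series availability: 0.996772 × 0.994573 × 0.999129 = 0.990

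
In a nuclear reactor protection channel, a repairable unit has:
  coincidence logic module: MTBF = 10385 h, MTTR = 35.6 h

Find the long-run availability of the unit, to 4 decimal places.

A(coincidence logic module) = MTBF/(MTBF+MTTR) = 10385/(10385+35.6) = 0.9966

0.9966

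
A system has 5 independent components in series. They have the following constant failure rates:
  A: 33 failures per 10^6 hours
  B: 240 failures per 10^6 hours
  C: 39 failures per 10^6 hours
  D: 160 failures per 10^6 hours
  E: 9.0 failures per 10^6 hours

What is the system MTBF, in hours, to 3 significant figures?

2080

Series of exponential components: λ_sys = Σ λ_i
λ_sys = 0.000033 + 0.00024 + 0.000039 + 0.00016 + 0.0000090 = 4.8100e-04 /h
MTBF = 1 / λ_sys = 2080 h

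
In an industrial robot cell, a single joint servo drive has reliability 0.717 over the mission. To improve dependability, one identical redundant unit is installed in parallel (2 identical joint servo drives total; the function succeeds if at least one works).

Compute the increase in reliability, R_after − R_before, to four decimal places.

0.2029

R_before = 0.717
R_after = 1 − (1 − 0.717)^2 = 0.9199
ΔR = 0.9199 − 0.717 = 0.2029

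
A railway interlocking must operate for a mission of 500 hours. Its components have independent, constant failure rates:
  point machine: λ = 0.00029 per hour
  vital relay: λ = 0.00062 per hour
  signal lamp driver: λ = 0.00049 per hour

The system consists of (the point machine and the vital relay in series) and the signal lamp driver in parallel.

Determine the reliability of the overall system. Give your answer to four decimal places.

R(point machine) = exp(−0.00029 × 500) = 0.865022
R(vital relay) = exp(−0.00062 × 500) = 0.733447
R(signal lamp driver) = exp(−0.00049 × 500) = 0.782705
Series (point machine and vital relay): 0.865022 × 0.733447 = 0.634448
Parallel ([0.634448] and signal lamp driver): 1 − (1 − 0.634448)(1 − 0.782705) = 0.9206

0.9206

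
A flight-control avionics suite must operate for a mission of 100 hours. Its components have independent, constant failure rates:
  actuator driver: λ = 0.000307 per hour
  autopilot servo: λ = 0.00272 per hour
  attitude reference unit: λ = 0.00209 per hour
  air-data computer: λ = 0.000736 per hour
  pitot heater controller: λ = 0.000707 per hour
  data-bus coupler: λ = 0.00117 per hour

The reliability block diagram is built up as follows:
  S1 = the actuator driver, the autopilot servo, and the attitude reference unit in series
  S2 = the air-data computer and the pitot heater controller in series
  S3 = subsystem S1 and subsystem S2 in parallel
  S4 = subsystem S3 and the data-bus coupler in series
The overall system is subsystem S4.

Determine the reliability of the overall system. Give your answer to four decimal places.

0.8417

R(actuator driver) = exp(−0.000307 × 100) = 0.969766
R(autopilot servo) = exp(−0.00272 × 100) = 0.761854
R(attitude reference unit) = exp(−0.00209 × 100) = 0.811395
R(air-data computer) = exp(−0.000736 × 100) = 0.929043
R(pitot heater controller) = exp(−0.000707 × 100) = 0.931741
R(data-bus coupler) = exp(−0.00117 × 100) = 0.889585
Series (actuator driver, autopilot servo, and attitude reference unit): 0.969766 × 0.761854 × 0.811395 = 0.599475
Series (air-data computer and pitot heater controller): 0.929043 × 0.931741 = 0.865627
Parallel ([0.599475] and [0.865627]): 1 − (1 − 0.599475)(1 − 0.865627) = 0.946180
Series ([0.946180] and data-bus coupler): 0.946180 × 0.889585 = 0.8417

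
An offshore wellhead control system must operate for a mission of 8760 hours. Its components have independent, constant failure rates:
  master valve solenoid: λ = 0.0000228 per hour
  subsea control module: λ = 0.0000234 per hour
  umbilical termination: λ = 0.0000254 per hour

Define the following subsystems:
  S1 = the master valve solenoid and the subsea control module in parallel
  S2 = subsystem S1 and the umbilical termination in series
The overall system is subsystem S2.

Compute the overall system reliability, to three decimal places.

R(master valve solenoid) = exp(−0.0000228 × 8760) = 0.81895
R(subsea control module) = exp(−0.0000234 × 8760) = 0.81466
R(umbilical termination) = exp(−0.0000254 × 8760) = 0.80051
Parallel (master valve solenoid and subsea control module): 1 − (1 − 0.81895)(1 − 0.81466) = 0.96644
Series ([0.96644] and umbilical termination): 0.96644 × 0.80051 = 0.774

0.774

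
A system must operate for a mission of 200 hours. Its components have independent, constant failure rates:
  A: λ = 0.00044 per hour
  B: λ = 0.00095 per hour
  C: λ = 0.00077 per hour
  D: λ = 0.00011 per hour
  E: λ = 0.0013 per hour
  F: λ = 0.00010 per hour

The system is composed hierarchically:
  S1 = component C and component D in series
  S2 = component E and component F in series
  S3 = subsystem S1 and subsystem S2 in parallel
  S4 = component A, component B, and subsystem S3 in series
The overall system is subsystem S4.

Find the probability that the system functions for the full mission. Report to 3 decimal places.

R(A) = exp(−0.00044 × 200) = 0.91576
R(B) = exp(−0.00095 × 200) = 0.82696
R(C) = exp(−0.00077 × 200) = 0.85727
R(D) = exp(−0.00011 × 200) = 0.97824
R(E) = exp(−0.0013 × 200) = 0.77105
R(F) = exp(−0.00010 × 200) = 0.98020
Series (C and D): 0.85727 × 0.97824 = 0.83862
Series (E and F): 0.77105 × 0.98020 = 0.75578
Parallel ([0.83862] and [0.75578]): 1 − (1 − 0.83862)(1 − 0.75578) = 0.96059
Series (A, B, and [0.96059]): 0.91576 × 0.82696 × 0.96059 = 0.727

0.727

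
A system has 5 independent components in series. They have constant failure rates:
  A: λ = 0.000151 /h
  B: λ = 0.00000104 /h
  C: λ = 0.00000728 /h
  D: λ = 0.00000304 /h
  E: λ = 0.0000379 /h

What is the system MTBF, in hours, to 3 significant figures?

Series of exponential components: λ_sys = Σ λ_i
λ_sys = 0.000151 + 0.00000104 + 0.00000728 + 0.00000304 + 0.0000379 = 2.0026e-04 /h
MTBF = 1 / λ_sys = 4990 h

4990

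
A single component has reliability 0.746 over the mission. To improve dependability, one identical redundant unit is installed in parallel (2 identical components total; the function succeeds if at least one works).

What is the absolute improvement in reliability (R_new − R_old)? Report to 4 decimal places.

0.1895

R_before = 0.746
R_after = 1 − (1 − 0.746)^2 = 0.9355
ΔR = 0.9355 − 0.746 = 0.1895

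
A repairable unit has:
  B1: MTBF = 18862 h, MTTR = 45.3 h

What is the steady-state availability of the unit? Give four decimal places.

A(B1) = MTBF/(MTBF+MTTR) = 18862/(18862+45.3) = 0.9976

0.9976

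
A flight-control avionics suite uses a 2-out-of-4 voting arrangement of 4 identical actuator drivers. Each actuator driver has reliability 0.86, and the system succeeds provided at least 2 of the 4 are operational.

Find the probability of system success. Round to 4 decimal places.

R = Σ_{i=2}^{4} C(4,i) p^i (1−p)^{4−i} with p = 0.86
C(4,2)·0.86^2·0.14^2 = 0.086977
C(4,3)·0.86^3·0.14^1 = 0.356191
C(4,4)·0.86^4·0.14^0 = 0.547008
Sum = 0.9902

0.9902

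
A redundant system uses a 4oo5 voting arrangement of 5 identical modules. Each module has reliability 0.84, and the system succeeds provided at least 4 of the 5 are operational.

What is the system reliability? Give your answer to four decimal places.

0.8165

R = Σ_{i=4}^{5} C(5,i) p^i (1−p)^{5−i} with p = 0.84
C(5,4)·0.84^4·0.16^1 = 0.398297
C(5,5)·0.84^5·0.16^0 = 0.418212
Sum = 0.8165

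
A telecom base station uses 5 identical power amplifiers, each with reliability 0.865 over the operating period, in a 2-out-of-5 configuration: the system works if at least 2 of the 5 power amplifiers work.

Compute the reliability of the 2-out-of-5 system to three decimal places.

0.999

R = Σ_{i=2}^{5} C(5,i) p^i (1−p)^{5−i} with p = 0.865
C(5,2)·0.865^2·0.135^3 = 0.01841
C(5,3)·0.865^3·0.135^2 = 0.11795
C(5,4)·0.865^4·0.135^1 = 0.37789
C(5,5)·0.865^5·0.135^0 = 0.48426
Sum = 0.999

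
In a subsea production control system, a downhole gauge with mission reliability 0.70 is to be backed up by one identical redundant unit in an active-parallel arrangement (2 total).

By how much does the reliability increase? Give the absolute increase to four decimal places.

0.2100

R_before = 0.70
R_after = 1 − (1 − 0.70)^2 = 0.9100
ΔR = 0.9100 − 0.70 = 0.2100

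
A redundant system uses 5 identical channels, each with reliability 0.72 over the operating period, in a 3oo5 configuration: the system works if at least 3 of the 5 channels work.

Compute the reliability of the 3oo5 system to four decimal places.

R = Σ_{i=3}^{5} C(5,i) p^i (1−p)^{5−i} with p = 0.72
C(5,3)·0.72^3·0.28^2 = 0.292626
C(5,4)·0.72^4·0.28^1 = 0.376234
C(5,5)·0.72^5·0.28^0 = 0.193492
Sum = 0.8624

0.8624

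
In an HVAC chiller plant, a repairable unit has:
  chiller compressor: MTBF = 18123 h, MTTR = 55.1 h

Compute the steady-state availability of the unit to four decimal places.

A(chiller compressor) = MTBF/(MTBF+MTTR) = 18123/(18123+55.1) = 0.9970

0.9970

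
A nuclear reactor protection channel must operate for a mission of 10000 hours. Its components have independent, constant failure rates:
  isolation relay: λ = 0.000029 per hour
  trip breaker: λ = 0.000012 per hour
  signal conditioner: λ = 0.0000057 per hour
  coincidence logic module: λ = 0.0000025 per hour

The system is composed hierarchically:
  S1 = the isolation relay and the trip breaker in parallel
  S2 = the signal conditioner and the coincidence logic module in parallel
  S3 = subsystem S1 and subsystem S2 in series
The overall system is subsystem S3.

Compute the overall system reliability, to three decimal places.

R(isolation relay) = exp(−0.000029 × 10000) = 0.74826
R(trip breaker) = exp(−0.000012 × 10000) = 0.88692
R(signal conditioner) = exp(−0.0000057 × 10000) = 0.94459
R(coincidence logic module) = exp(−0.0000025 × 10000) = 0.97531
Parallel (isolation relay and trip breaker): 1 − (1 − 0.74826)(1 − 0.88692) = 0.97153
Parallel (signal conditioner and coincidence logic module): 1 − (1 − 0.94459)(1 − 0.97531) = 0.99863
Series ([0.97153] and [0.99863]): 0.97153 × 0.99863 = 0.970

0.970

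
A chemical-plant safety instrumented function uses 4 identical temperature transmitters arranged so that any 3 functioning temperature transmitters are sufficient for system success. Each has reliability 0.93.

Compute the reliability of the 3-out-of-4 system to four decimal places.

0.9733

R = Σ_{i=3}^{4} C(4,i) p^i (1−p)^{4−i} with p = 0.93
C(4,3)·0.93^3·0.07^1 = 0.225220
C(4,4)·0.93^4·0.07^0 = 0.748052
Sum = 0.9733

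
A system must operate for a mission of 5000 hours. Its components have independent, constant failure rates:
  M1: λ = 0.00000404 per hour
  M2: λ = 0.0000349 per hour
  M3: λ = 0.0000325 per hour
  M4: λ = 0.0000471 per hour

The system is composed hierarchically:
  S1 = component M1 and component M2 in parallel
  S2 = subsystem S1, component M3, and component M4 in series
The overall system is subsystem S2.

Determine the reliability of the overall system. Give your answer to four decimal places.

R(M1) = exp(−0.00000404 × 5000) = 0.980003
R(M2) = exp(−0.0000349 × 5000) = 0.839877
R(M3) = exp(−0.0000325 × 5000) = 0.850016
R(M4) = exp(−0.0000471 × 5000) = 0.790176
Parallel (M1 and M2): 1 − (1 − 0.980003)(1 − 0.839877) = 0.996798
Series ([0.996798], M3, and M4): 0.996798 × 0.850016 × 0.790176 = 0.6695

0.6695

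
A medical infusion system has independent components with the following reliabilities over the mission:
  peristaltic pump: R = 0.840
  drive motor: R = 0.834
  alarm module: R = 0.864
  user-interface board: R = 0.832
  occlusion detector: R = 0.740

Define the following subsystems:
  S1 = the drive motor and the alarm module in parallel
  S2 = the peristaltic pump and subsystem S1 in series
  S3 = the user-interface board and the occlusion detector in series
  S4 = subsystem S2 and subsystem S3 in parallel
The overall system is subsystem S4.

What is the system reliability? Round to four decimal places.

Parallel (drive motor and alarm module): 1 − (1 − 0.834000)(1 − 0.864000) = 0.977424
Series (peristaltic pump and [0.977424]): 0.840000 × 0.977424 = 0.821036
Series (user-interface board and occlusion detector): 0.832000 × 0.740000 = 0.615680
Parallel ([0.821036] and [0.615680]): 1 − (1 − 0.821036)(1 − 0.615680) = 0.9312

0.9312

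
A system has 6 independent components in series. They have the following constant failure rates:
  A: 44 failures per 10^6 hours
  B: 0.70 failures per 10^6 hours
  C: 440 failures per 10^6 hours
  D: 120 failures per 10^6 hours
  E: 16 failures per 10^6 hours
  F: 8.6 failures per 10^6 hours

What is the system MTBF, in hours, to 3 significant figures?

1590

Series of exponential components: λ_sys = Σ λ_i
λ_sys = 0.000044 + 0.00000070 + 0.00044 + 0.00012 + 0.000016 + 0.0000086 = 6.2930e-04 /h
MTBF = 1 / λ_sys = 1590 h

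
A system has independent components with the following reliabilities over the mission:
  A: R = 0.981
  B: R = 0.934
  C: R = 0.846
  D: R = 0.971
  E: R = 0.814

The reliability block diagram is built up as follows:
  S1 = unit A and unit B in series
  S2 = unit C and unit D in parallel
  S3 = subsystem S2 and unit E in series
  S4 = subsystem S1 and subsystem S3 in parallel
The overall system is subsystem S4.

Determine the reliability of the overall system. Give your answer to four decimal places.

0.9841

Series (A and B): 0.981000 × 0.934000 = 0.916254
Parallel (C and D): 1 − (1 − 0.846000)(1 − 0.971000) = 0.995534
Series ([0.995534] and E): 0.995534 × 0.814000 = 0.810365
Parallel ([0.916254] and [0.810365]): 1 − (1 − 0.916254)(1 − 0.810365) = 0.9841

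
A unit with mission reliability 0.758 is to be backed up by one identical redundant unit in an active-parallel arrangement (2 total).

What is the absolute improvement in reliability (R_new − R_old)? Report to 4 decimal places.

0.1834

R_before = 0.758
R_after = 1 − (1 − 0.758)^2 = 0.9414
ΔR = 0.9414 − 0.758 = 0.1834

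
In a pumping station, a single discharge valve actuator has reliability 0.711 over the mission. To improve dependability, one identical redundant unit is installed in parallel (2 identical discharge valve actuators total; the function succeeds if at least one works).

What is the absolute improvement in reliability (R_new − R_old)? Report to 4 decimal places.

R_before = 0.711
R_after = 1 − (1 − 0.711)^2 = 0.9165
ΔR = 0.9165 − 0.711 = 0.2055

0.2055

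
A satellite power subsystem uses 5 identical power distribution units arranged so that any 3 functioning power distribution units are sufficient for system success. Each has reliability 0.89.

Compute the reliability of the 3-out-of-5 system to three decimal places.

0.989

R = Σ_{i=3}^{5} C(5,i) p^i (1−p)^{5−i} with p = 0.89
C(5,3)·0.89^3·0.11^2 = 0.08530
C(5,4)·0.89^4·0.11^1 = 0.34508
C(5,5)·0.89^5·0.11^0 = 0.55841
Sum = 0.989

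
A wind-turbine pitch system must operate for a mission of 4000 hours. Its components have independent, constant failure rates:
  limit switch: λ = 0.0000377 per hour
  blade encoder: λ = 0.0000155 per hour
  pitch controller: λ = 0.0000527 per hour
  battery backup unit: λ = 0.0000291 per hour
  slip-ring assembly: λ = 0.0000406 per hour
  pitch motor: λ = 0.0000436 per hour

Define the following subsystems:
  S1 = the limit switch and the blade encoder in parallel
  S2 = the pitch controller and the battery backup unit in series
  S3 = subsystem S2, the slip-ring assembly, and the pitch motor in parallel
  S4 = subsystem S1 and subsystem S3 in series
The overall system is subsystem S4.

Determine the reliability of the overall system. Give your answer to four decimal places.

0.9849

R(limit switch) = exp(−0.0000377 × 4000) = 0.860020
R(blade encoder) = exp(−0.0000155 × 4000) = 0.939883
R(pitch controller) = exp(−0.0000527 × 4000) = 0.809936
R(battery backup unit) = exp(−0.0000291 × 4000) = 0.890119
R(slip-ring assembly) = exp(−0.0000406 × 4000) = 0.850101
R(pitch motor) = exp(−0.0000436 × 4000) = 0.839961
Parallel (limit switch and blade encoder): 1 − (1 − 0.860020)(1 − 0.939883) = 0.991585
Series (pitch controller and battery backup unit): 0.809936 × 0.890119 = 0.720939
Parallel ([0.720939], slip-ring assembly, and pitch motor): 1 − (1 − 0.720939)(1 − 0.850101)(1 − 0.839961) = 0.993305
Series ([0.991585] and [0.993305]): 0.991585 × 0.993305 = 0.9849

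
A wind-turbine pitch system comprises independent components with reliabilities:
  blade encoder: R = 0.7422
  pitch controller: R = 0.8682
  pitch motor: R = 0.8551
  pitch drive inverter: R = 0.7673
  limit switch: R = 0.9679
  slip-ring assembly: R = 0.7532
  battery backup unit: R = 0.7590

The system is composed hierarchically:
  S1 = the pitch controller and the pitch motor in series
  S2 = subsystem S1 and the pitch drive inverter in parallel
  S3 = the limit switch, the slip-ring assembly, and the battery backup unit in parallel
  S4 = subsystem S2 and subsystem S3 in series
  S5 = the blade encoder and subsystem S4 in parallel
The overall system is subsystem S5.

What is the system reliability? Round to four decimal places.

0.9841

Series (pitch controller and pitch motor): 0.868200 × 0.855100 = 0.742398
Parallel ([0.742398] and pitch drive inverter): 1 − (1 − 0.742398)(1 − 0.767300) = 0.940056
Parallel (limit switch, slip-ring assembly, and battery backup unit): 1 − (1 − 0.967900)(1 − 0.753200)(1 − 0.759000) = 0.998091
Series ([0.940056] and [0.998091]): 0.940056 × 0.998091 = 0.938261
Parallel (blade encoder and [0.938261]): 1 − (1 − 0.742200)(1 − 0.938261) = 0.9841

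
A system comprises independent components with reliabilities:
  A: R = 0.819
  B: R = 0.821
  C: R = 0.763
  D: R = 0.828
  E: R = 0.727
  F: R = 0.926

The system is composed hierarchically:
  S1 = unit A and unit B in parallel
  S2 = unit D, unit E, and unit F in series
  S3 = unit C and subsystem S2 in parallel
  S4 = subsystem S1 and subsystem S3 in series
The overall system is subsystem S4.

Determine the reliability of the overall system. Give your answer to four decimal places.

0.8661

Parallel (A and B): 1 − (1 − 0.819000)(1 − 0.821000) = 0.967601
Series (D, E, and F): 0.828000 × 0.727000 × 0.926000 = 0.557411
Parallel (C and [0.557411]): 1 − (1 − 0.763000)(1 − 0.557411) = 0.895106
Series ([0.967601] and [0.895106]): 0.967601 × 0.895106 = 0.8661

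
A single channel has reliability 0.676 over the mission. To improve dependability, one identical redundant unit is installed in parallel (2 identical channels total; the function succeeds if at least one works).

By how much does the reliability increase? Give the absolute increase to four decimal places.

0.2190

R_before = 0.676
R_after = 1 − (1 − 0.676)^2 = 0.8950
ΔR = 0.8950 − 0.676 = 0.2190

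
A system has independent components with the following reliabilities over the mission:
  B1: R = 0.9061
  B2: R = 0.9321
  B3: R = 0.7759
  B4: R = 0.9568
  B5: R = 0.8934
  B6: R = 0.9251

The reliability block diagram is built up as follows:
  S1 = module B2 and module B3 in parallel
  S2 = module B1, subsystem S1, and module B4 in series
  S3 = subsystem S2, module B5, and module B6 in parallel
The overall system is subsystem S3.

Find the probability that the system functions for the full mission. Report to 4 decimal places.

0.9988

Parallel (B2 and B3): 1 − (1 − 0.932100)(1 − 0.775900) = 0.984784
Series (B1, [0.984784], and B4): 0.906100 × 0.984784 × 0.956800 = 0.853765
Parallel ([0.853765], B5, and B6): 1 − (1 − 0.853765)(1 − 0.893400)(1 − 0.925100) = 0.9988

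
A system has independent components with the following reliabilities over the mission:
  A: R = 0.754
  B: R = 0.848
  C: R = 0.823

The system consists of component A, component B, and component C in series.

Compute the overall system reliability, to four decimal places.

Series (A, B, and C): 0.754000 × 0.848000 × 0.823000 = 0.5262

0.5262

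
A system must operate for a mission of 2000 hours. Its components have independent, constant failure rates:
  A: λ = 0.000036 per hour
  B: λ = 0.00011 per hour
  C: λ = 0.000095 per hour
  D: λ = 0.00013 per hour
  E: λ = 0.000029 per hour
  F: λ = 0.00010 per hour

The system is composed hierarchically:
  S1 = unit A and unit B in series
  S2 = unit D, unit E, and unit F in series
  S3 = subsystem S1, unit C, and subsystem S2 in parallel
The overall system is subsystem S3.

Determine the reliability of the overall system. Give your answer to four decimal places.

R(A) = exp(−0.000036 × 2000) = 0.930531
R(B) = exp(−0.00011 × 2000) = 0.802519
R(C) = exp(−0.000095 × 2000) = 0.826959
R(D) = exp(−0.00013 × 2000) = 0.771052
R(E) = exp(−0.000029 × 2000) = 0.943650
R(F) = exp(−0.00010 × 2000) = 0.818731
Series (A and B): 0.930531 × 0.802519 = 0.746769
Series (D, E, and F): 0.771052 × 0.943650 × 0.818731 = 0.595711
Parallel ([0.746769], C, and [0.595711]): 1 − (1 − 0.746769)(1 − 0.826959)(1 − 0.595711) = 0.9823

0.9823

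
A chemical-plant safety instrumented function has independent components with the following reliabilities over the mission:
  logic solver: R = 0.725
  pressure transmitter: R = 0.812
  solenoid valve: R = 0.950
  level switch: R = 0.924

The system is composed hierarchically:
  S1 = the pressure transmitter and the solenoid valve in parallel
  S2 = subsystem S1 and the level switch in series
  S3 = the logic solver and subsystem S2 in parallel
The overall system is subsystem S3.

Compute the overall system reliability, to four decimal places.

Parallel (pressure transmitter and solenoid valve): 1 − (1 − 0.812000)(1 − 0.950000) = 0.990600
Series ([0.990600] and level switch): 0.990600 × 0.924000 = 0.915314
Parallel (logic solver and [0.915314]): 1 − (1 − 0.725000)(1 − 0.915314) = 0.9767

0.9767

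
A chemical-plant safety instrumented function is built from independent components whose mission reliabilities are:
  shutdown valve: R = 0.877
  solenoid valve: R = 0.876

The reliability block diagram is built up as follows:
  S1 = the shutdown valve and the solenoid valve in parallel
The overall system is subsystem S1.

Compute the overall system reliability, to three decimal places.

0.985

Parallel (shutdown valve and solenoid valve): 1 − (1 − 0.87700)(1 − 0.87600) = 0.985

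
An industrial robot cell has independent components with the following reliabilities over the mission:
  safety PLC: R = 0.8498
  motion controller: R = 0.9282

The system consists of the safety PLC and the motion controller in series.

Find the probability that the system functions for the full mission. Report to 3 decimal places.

Series (safety PLC and motion controller): 0.84980 × 0.92820 = 0.789

0.789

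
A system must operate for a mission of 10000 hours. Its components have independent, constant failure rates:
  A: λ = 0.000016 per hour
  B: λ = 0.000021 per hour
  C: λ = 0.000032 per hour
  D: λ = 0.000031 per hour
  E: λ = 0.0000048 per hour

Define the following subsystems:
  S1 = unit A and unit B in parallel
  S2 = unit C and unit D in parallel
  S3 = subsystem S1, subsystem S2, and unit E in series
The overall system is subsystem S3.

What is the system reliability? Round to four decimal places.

0.8588

R(A) = exp(−0.000016 × 10000) = 0.852144
R(B) = exp(−0.000021 × 10000) = 0.810584
R(C) = exp(−0.000032 × 10000) = 0.726149
R(D) = exp(−0.000031 × 10000) = 0.733447
R(E) = exp(−0.0000048 × 10000) = 0.953134
Parallel (A and B): 1 − (1 − 0.852144)(1 − 0.810584) = 0.971994
Parallel (C and D): 1 − (1 − 0.726149)(1 − 0.733447) = 0.927004
Series ([0.971994], [0.927004], and E): 0.971994 × 0.927004 × 0.953134 = 0.8588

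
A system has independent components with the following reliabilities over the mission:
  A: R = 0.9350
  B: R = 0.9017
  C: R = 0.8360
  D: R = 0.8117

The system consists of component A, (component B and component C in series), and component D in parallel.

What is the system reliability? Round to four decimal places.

0.9970

Series (B and C): 0.901700 × 0.836000 = 0.753821
Parallel (A, [0.753821], and D): 1 − (1 − 0.935000)(1 − 0.753821)(1 − 0.811700) = 0.9970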